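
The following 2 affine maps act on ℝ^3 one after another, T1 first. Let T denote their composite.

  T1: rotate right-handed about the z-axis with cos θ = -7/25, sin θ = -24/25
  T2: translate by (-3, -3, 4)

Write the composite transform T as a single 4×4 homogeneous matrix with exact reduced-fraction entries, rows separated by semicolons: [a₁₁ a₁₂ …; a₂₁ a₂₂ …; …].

T1 = [-7/25 24/25 0 0; -24/25 -7/25 0 0; 0 0 1 0; 0 0 0 1]
T2·T1 = [-7/25 24/25 0 -3; -24/25 -7/25 0 -3; 0 0 1 4; 0 0 0 1]

T = [-7/25 24/25 0 -3; -24/25 -7/25 0 -3; 0 0 1 4; 0 0 0 1]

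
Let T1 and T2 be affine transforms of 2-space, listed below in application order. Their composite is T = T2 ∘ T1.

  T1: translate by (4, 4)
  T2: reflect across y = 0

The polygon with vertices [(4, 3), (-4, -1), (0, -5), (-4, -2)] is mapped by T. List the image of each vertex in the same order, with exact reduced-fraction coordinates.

image vertices: (8, -7), (0, -3), (4, 1), (0, -2)

T1 translate by (4, 4): (4, 3) → (8, 7); (-4, -1) → (0, 3); (0, -5) → (4, -1); (-4, -2) → (0, 2)
T2 reflect across y = 0: (8, 7) → (8, -7); (0, 3) → (0, -3); (4, -1) → (4, 1); (0, 2) → (0, -2)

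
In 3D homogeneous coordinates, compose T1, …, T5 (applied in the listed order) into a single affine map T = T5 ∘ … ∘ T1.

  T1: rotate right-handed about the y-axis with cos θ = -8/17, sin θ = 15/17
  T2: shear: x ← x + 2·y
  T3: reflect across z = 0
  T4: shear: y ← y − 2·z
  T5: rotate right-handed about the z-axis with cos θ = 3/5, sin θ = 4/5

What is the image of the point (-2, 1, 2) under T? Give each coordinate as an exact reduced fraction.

T(p) = (12/17, 91/17, -14/17)

T1 rotate right-handed about the y-axis with cos θ = -8/17, sin θ = 15/17: (-2, 1, 2) → (46/17, 1, 14/17)
T2 shear: x ← x + 2·y: (46/17, 1, 14/17) → (80/17, 1, 14/17)
T3 reflect across z = 0: (80/17, 1, 14/17) → (80/17, 1, -14/17)
T4 shear: y ← y − 2·z: (80/17, 1, -14/17) → (80/17, 45/17, -14/17)
T5 rotate right-handed about the z-axis with cos θ = 3/5, sin θ = 4/5: (80/17, 45/17, -14/17) → (12/17, 91/17, -14/17)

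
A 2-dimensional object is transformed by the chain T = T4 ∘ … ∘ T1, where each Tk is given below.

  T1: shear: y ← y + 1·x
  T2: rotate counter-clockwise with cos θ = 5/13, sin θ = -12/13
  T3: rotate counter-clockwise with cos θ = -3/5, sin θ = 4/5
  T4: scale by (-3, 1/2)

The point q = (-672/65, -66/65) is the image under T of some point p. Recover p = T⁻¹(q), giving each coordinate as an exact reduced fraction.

p = (0, -4)

T1 = [1 0 0; 1 1 0; 0 0 1]
T2·T1 = [17/13 12/13 0; -7/13 5/13 0; 0 0 1]
T3·…·T1 = [-23/65 -56/65 0; 89/65 33/65 0; 0 0 1]
T4·…·T1 = [69/65 168/65 0; 89/130 33/130 0; 0 0 1]
det M = -3/2; M⁻¹ = [-11/65 112/65 0; 89/195 -46/65 0; 0 0 1]
M⁻¹ · (-672/65, -66/65)ᵀ = (0, -4)ᵀ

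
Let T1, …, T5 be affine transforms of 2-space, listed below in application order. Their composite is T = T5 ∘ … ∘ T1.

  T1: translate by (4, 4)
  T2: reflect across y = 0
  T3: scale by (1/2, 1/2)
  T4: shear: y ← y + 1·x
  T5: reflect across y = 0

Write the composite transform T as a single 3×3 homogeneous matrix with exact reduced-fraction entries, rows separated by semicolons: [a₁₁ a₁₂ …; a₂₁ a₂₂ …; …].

T = [1/2 0 2; -1/2 1/2 0; 0 0 1]

T1 = [1 0 4; 0 1 4; 0 0 1]
T2·T1 = [1 0 4; 0 -1 -4; 0 0 1]
T3·…·T1 = [1/2 0 2; 0 -1/2 -2; 0 0 1]
T4·…·T1 = [1/2 0 2; 1/2 -1/2 0; 0 0 1]
T5·…·T1 = [1/2 0 2; -1/2 1/2 0; 0 0 1]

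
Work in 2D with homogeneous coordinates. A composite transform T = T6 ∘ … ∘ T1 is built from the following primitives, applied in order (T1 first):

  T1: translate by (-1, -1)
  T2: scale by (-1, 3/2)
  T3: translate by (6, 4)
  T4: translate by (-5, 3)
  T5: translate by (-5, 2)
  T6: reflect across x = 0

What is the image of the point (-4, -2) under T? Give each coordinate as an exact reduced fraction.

T1 translate by (-1, -1): (-4, -2) → (-5, -3)
T2 scale by (-1, 3/2): (-5, -3) → (5, -9/2)
T3 translate by (6, 4): (5, -9/2) → (11, -1/2)
T4 translate by (-5, 3): (11, -1/2) → (6, 5/2)
T5 translate by (-5, 2): (6, 5/2) → (1, 9/2)
T6 reflect across x = 0: (1, 9/2) → (-1, 9/2)

T(p) = (-1, 9/2)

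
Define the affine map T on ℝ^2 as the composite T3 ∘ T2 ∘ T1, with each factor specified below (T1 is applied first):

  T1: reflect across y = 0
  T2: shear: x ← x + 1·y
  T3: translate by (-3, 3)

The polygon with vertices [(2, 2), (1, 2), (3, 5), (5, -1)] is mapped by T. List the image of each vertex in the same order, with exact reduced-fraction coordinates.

image vertices: (-3, 1), (-4, 1), (-5, -2), (3, 4)

T1 reflect across y = 0: (2, 2) → (2, -2); (1, 2) → (1, -2); (3, 5) → (3, -5); (5, -1) → (5, 1)
T2 shear: x ← x + 1·y: (2, -2) → (0, -2); (1, -2) → (-1, -2); (3, -5) → (-2, -5); (5, 1) → (6, 1)
T3 translate by (-3, 3): (0, -2) → (-3, 1); (-1, -2) → (-4, 1); (-2, -5) → (-5, -2); (6, 1) → (3, 4)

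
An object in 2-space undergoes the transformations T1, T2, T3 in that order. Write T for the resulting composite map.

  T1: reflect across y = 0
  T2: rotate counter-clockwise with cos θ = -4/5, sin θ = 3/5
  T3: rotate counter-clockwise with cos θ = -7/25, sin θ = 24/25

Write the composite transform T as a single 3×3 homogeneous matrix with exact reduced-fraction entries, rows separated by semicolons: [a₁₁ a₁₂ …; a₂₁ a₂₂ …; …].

T = [-44/125 -117/125 0; -117/125 44/125 0; 0 0 1]

T1 = [1 0 0; 0 -1 0; 0 0 1]
T2·T1 = [-4/5 3/5 0; 3/5 4/5 0; 0 0 1]
T3·…·T1 = [-44/125 -117/125 0; -117/125 44/125 0; 0 0 1]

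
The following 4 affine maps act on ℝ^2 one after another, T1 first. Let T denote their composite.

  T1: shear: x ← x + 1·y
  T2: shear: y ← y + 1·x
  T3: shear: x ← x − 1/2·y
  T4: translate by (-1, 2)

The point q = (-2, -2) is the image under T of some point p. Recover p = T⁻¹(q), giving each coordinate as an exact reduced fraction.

p = (-2, -1)

T1 = [1 1 0; 0 1 0; 0 0 1]
T2·T1 = [1 1 0; 1 2 0; 0 0 1]
T3·…·T1 = [1/2 0 0; 1 2 0; 0 0 1]
T4·…·T1 = [1/2 0 -1; 1 2 2; 0 0 1]
det M = 1; M⁻¹ = [2 0 2; -1 1/2 -2; 0 0 1]
M⁻¹ · (-2, -2)ᵀ = (-2, -1)ᵀ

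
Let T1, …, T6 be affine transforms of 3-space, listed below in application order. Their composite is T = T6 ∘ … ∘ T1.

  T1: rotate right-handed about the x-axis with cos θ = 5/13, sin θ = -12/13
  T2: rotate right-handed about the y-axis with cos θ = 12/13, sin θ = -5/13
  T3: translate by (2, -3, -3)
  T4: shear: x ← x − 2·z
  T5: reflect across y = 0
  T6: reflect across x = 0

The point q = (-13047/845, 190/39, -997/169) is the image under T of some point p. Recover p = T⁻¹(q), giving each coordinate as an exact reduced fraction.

p = (2/5, 7/3, -3)

T1 = [1 0 0 0; 0 5/13 12/13 0; 0 -12/13 5/13 0; 0 0 0 1]
T2·T1 = [12/13 60/169 -25/169 0; 0 5/13 12/13 0; 5/13 -144/169 60/169 0; 0 0 0 1]
T3·…·T1 = [12/13 60/169 -25/169 2; 0 5/13 12/13 -3; 5/13 -144/169 60/169 -3; 0 0 0 1]
T4·…·T1 = [2/13 348/169 -145/169 8; 0 5/13 12/13 -3; 5/13 -144/169 60/169 -3; 0 0 0 1]
T5·…·T1 = [2/13 348/169 -145/169 8; 0 -5/13 -12/13 3; 5/13 -144/169 60/169 -3; 0 0 0 1]
T6·…·T1 = [-2/13 -348/169 145/169 -8; 0 -5/13 -12/13 3; 5/13 -144/169 60/169 -3; 0 0 0 1]
det M = 1; M⁻¹ = [-12/13 0 29/13 -9/13; -60/169 -5/13 -24/169 -357/169; 25/169 -12/13 10/169 698/169; 0 0 0 1]
M⁻¹ · (-13047/845, 190/39, -997/169)ᵀ = (2/5, 7/3, -3)ᵀ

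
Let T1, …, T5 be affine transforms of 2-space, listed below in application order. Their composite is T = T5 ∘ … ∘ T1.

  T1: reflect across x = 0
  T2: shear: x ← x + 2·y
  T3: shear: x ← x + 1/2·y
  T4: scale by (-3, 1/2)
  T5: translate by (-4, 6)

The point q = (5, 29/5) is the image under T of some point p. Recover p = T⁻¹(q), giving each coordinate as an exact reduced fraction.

p = (2, -2/5)

T1 = [-1 0 0; 0 1 0; 0 0 1]
T2·T1 = [-1 2 0; 0 1 0; 0 0 1]
T3·…·T1 = [-1 5/2 0; 0 1 0; 0 0 1]
T4·…·T1 = [3 -15/2 0; 0 1/2 0; 0 0 1]
T5·…·T1 = [3 -15/2 -4; 0 1/2 6; 0 0 1]
det M = 3/2; M⁻¹ = [1/3 5 -86/3; 0 2 -12; 0 0 1]
M⁻¹ · (5, 29/5)ᵀ = (2, -2/5)ᵀ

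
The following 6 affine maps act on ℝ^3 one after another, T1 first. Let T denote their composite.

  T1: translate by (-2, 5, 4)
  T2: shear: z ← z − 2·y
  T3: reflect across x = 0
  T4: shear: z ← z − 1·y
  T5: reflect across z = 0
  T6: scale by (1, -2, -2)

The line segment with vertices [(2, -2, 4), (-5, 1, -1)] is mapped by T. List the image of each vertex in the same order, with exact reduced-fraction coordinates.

image vertices: (0, -6, -2), (7, -12, -30)

T1 translate by (-2, 5, 4): (2, -2, 4) → (0, 3, 8); (-5, 1, -1) → (-7, 6, 3)
T2 shear: z ← z − 2·y: (0, 3, 8) → (0, 3, 2); (-7, 6, 3) → (-7, 6, -9)
T3 reflect across x = 0: (0, 3, 2) → (0, 3, 2); (-7, 6, -9) → (7, 6, -9)
T4 shear: z ← z − 1·y: (0, 3, 2) → (0, 3, -1); (7, 6, -9) → (7, 6, -15)
T5 reflect across z = 0: (0, 3, -1) → (0, 3, 1); (7, 6, -15) → (7, 6, 15)
T6 scale by (1, -2, -2): (0, 3, 1) → (0, -6, -2); (7, 6, 15) → (7, -12, -30)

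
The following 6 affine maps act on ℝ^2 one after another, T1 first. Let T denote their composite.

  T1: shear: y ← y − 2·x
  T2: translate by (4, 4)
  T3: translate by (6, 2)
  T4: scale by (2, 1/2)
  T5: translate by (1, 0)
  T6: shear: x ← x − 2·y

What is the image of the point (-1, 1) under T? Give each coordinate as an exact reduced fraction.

T(p) = (10, 9/2)

T1 shear: y ← y − 2·x: (-1, 1) → (-1, 3)
T2 translate by (4, 4): (-1, 3) → (3, 7)
T3 translate by (6, 2): (3, 7) → (9, 9)
T4 scale by (2, 1/2): (9, 9) → (18, 9/2)
T5 translate by (1, 0): (18, 9/2) → (19, 9/2)
T6 shear: x ← x − 2·y: (19, 9/2) → (10, 9/2)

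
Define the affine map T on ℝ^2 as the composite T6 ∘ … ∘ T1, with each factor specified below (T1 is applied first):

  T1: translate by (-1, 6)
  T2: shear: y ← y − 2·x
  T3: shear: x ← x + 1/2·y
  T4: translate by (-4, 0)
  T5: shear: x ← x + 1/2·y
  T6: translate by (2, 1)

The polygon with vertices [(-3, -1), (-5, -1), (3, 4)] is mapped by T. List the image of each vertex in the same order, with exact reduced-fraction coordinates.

T1 translate by (-1, 6): (-3, -1) → (-4, 5); (-5, -1) → (-6, 5); (3, 4) → (2, 10)
T2 shear: y ← y − 2·x: (-4, 5) → (-4, 13); (-6, 5) → (-6, 17); (2, 10) → (2, 6)
T3 shear: x ← x + 1/2·y: (-4, 13) → (5/2, 13); (-6, 17) → (5/2, 17); (2, 6) → (5, 6)
T4 translate by (-4, 0): (5/2, 13) → (-3/2, 13); (5/2, 17) → (-3/2, 17); (5, 6) → (1, 6)
T5 shear: x ← x + 1/2·y: (-3/2, 13) → (5, 13); (-3/2, 17) → (7, 17); (1, 6) → (4, 6)
T6 translate by (2, 1): (5, 13) → (7, 14); (7, 17) → (9, 18); (4, 6) → (6, 7)

image vertices: (7, 14), (9, 18), (6, 7)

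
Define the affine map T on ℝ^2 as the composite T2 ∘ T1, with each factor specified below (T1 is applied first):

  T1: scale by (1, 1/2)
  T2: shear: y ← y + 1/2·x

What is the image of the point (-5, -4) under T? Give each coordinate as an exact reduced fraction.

T1 scale by (1, 1/2): (-5, -4) → (-5, -2)
T2 shear: y ← y + 1/2·x: (-5, -2) → (-5, -9/2)

T(p) = (-5, -9/2)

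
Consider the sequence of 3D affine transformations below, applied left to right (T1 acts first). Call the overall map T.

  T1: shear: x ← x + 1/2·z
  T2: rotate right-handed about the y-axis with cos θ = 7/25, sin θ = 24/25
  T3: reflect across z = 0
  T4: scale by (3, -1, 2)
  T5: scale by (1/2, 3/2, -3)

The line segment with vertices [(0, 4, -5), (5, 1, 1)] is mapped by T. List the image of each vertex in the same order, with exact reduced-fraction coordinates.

image vertices: (-33/4, -6, 6), (15/4, -3/2, -30)

T1 shear: x ← x + 1/2·z: (0, 4, -5) → (-5/2, 4, -5); (5, 1, 1) → (11/2, 1, 1)
T2 rotate right-handed about the y-axis with cos θ = 7/25, sin θ = 24/25: (-5/2, 4, -5) → (-11/2, 4, 1); (11/2, 1, 1) → (5/2, 1, -5)
T3 reflect across z = 0: (-11/2, 4, 1) → (-11/2, 4, -1); (5/2, 1, -5) → (5/2, 1, 5)
T4 scale by (3, -1, 2): (-11/2, 4, -1) → (-33/2, -4, -2); (5/2, 1, 5) → (15/2, -1, 10)
T5 scale by (1/2, 3/2, -3): (-33/2, -4, -2) → (-33/4, -6, 6); (15/2, -1, 10) → (15/4, -3/2, -30)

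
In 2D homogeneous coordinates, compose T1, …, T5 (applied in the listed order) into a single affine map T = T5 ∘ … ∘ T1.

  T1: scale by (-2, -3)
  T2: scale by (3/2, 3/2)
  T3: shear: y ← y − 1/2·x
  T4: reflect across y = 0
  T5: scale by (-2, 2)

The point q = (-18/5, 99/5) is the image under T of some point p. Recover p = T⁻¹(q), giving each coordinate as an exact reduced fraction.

T1 = [-2 0 0; 0 -3 0; 0 0 1]
T2·T1 = [-3 0 0; 0 -9/2 0; 0 0 1]
T3·…·T1 = [-3 0 0; 3/2 -9/2 0; 0 0 1]
T4·…·T1 = [-3 0 0; -3/2 9/2 0; 0 0 1]
T5·…·T1 = [6 0 0; -3 9 0; 0 0 1]
det M = 54; M⁻¹ = [1/6 0 0; 1/18 1/9 0; 0 0 1]
M⁻¹ · (-18/5, 99/5)ᵀ = (-3/5, 2)ᵀ

p = (-3/5, 2)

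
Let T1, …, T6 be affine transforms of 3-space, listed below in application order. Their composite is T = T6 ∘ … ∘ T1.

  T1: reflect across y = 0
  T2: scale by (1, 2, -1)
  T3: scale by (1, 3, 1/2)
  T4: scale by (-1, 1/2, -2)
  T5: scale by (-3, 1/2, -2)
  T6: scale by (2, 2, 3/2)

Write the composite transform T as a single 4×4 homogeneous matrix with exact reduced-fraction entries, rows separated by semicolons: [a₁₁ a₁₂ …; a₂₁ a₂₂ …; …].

T = [6 0 0 0; 0 -3 0 0; 0 0 -3 0; 0 0 0 1]

T1 = [1 0 0 0; 0 -1 0 0; 0 0 1 0; 0 0 0 1]
T2·T1 = [1 0 0 0; 0 -2 0 0; 0 0 -1 0; 0 0 0 1]
T3·…·T1 = [1 0 0 0; 0 -6 0 0; 0 0 -1/2 0; 0 0 0 1]
T4·…·T1 = [-1 0 0 0; 0 -3 0 0; 0 0 1 0; 0 0 0 1]
T5·…·T1 = [3 0 0 0; 0 -3/2 0 0; 0 0 -2 0; 0 0 0 1]
T6·…·T1 = [6 0 0 0; 0 -3 0 0; 0 0 -3 0; 0 0 0 1]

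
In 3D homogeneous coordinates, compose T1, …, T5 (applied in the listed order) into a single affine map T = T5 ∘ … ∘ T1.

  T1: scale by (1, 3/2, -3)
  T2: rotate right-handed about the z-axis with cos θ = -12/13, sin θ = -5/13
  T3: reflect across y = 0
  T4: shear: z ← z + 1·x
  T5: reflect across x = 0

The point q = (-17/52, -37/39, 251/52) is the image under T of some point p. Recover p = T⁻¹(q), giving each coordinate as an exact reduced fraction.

p = (-2/3, -1/2, -3/2)

T1 = [1 0 0 0; 0 3/2 0 0; 0 0 -3 0; 0 0 0 1]
T2·T1 = [-12/13 15/26 0 0; -5/13 -18/13 0 0; 0 0 -3 0; 0 0 0 1]
T3·…·T1 = [-12/13 15/26 0 0; 5/13 18/13 0 0; 0 0 -3 0; 0 0 0 1]
T4·…·T1 = [-12/13 15/26 0 0; 5/13 18/13 0 0; -12/13 15/26 -3 0; 0 0 0 1]
T5·…·T1 = [12/13 -15/26 0 0; 5/13 18/13 0 0; -12/13 15/26 -3 0; 0 0 0 1]
det M = -9/2; M⁻¹ = [12/13 5/13 0 0; -10/39 8/13 0 0; -1/3 0 -1/3 0; 0 0 0 1]
M⁻¹ · (-17/52, -37/39, 251/52)ᵀ = (-2/3, -1/2, -3/2)ᵀ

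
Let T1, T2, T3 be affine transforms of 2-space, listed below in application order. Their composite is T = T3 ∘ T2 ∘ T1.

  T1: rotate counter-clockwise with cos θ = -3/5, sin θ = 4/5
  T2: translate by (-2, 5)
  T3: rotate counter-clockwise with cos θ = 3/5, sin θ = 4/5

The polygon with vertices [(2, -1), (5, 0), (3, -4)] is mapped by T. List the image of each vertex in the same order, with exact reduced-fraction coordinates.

T1 rotate counter-clockwise with cos θ = -3/5, sin θ = 4/5: (2, -1) → (-2/5, 11/5); (5, 0) → (-3, 4); (3, -4) → (7/5, 24/5)
T2 translate by (-2, 5): (-2/5, 11/5) → (-12/5, 36/5); (-3, 4) → (-5, 9); (7/5, 24/5) → (-3/5, 49/5)
T3 rotate counter-clockwise with cos θ = 3/5, sin θ = 4/5: (-12/5, 36/5) → (-36/5, 12/5); (-5, 9) → (-51/5, 7/5); (-3/5, 49/5) → (-41/5, 27/5)

image vertices: (-36/5, 12/5), (-51/5, 7/5), (-41/5, 27/5)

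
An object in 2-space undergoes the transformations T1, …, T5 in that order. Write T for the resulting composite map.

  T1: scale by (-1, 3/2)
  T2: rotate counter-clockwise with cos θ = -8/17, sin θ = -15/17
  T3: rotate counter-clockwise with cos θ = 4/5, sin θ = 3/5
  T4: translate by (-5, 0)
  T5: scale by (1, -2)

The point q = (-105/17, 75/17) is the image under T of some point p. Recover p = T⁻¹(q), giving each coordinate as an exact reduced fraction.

p = (-2, -1)

T1 = [-1 0 0; 0 3/2 0; 0 0 1]
T2·T1 = [8/17 45/34 0; 15/17 -12/17 0; 0 0 1]
T3·…·T1 = [-13/85 126/85 0; 84/85 39/170 0; 0 0 1]
T4·…·T1 = [-13/85 126/85 -5; 84/85 39/170 0; 0 0 1]
T5·…·T1 = [-13/85 126/85 -5; -168/85 -39/85 0; 0 0 1]
det M = 3; M⁻¹ = [-13/85 -42/85 -13/17; 56/85 -13/255 56/17; 0 0 1]
M⁻¹ · (-105/17, 75/17)ᵀ = (-2, -1)ᵀ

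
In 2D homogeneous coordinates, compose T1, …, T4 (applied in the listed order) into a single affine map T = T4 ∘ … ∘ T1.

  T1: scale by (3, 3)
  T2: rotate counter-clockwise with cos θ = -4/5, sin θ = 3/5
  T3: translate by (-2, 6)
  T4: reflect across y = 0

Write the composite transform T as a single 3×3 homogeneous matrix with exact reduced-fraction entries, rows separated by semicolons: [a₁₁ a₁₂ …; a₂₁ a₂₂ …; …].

T = [-12/5 -9/5 -2; -9/5 12/5 -6; 0 0 1]

T1 = [3 0 0; 0 3 0; 0 0 1]
T2·T1 = [-12/5 -9/5 0; 9/5 -12/5 0; 0 0 1]
T3·…·T1 = [-12/5 -9/5 -2; 9/5 -12/5 6; 0 0 1]
T4·…·T1 = [-12/5 -9/5 -2; -9/5 12/5 -6; 0 0 1]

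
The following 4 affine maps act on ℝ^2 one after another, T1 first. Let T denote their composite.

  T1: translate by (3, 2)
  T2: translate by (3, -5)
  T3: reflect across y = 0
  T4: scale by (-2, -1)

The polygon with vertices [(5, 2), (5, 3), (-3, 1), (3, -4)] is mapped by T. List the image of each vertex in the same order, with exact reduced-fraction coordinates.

image vertices: (-22, -1), (-22, 0), (-6, -2), (-18, -7)

T1 translate by (3, 2): (5, 2) → (8, 4); (5, 3) → (8, 5); (-3, 1) → (0, 3); (3, -4) → (6, -2)
T2 translate by (3, -5): (8, 4) → (11, -1); (8, 5) → (11, 0); (0, 3) → (3, -2); (6, -2) → (9, -7)
T3 reflect across y = 0: (11, -1) → (11, 1); (11, 0) → (11, 0); (3, -2) → (3, 2); (9, -7) → (9, 7)
T4 scale by (-2, -1): (11, 1) → (-22, -1); (11, 0) → (-22, 0); (3, 2) → (-6, -2); (9, 7) → (-18, -7)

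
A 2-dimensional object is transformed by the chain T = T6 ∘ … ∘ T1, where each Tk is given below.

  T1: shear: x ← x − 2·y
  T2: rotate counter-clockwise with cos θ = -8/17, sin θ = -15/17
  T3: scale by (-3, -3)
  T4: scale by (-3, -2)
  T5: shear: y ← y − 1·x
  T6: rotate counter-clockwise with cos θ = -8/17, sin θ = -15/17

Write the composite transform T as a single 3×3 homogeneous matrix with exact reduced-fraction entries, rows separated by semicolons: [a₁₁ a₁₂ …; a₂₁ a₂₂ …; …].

T1 = [1 -2 0; 0 1 0; 0 0 1]
T2·T1 = [-8/17 31/17 0; -15/17 22/17 0; 0 0 1]
T3·…·T1 = [24/17 -93/17 0; 45/17 -66/17 0; 0 0 1]
T4·…·T1 = [-72/17 279/17 0; -90/17 132/17 0; 0 0 1]
T5·…·T1 = [-72/17 279/17 0; -18/17 -147/17 0; 0 0 1]
T6·…·T1 = [18/17 -261/17 0; 72/17 -177/17 0; 0 0 1]

T = [18/17 -261/17 0; 72/17 -177/17 0; 0 0 1]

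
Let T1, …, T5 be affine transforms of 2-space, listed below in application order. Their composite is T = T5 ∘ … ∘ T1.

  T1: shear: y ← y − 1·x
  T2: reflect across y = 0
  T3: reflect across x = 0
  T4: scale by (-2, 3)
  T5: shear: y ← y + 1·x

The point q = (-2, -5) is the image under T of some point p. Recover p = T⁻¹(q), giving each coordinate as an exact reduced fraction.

p = (-1, 0)

T1 = [1 0 0; -1 1 0; 0 0 1]
T2·T1 = [1 0 0; 1 -1 0; 0 0 1]
T3·…·T1 = [-1 0 0; 1 -1 0; 0 0 1]
T4·…·T1 = [2 0 0; 3 -3 0; 0 0 1]
T5·…·T1 = [2 0 0; 5 -3 0; 0 0 1]
det M = -6; M⁻¹ = [1/2 0 0; 5/6 -1/3 0; 0 0 1]
M⁻¹ · (-2, -5)ᵀ = (-1, 0)ᵀ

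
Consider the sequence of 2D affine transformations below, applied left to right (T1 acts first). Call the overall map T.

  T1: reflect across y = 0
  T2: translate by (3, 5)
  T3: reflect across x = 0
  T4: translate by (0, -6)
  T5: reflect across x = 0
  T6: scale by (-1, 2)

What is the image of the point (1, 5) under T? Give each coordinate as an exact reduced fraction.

T(p) = (-4, -12)

T1 reflect across y = 0: (1, 5) → (1, -5)
T2 translate by (3, 5): (1, -5) → (4, 0)
T3 reflect across x = 0: (4, 0) → (-4, 0)
T4 translate by (0, -6): (-4, 0) → (-4, -6)
T5 reflect across x = 0: (-4, -6) → (4, -6)
T6 scale by (-1, 2): (4, -6) → (-4, -12)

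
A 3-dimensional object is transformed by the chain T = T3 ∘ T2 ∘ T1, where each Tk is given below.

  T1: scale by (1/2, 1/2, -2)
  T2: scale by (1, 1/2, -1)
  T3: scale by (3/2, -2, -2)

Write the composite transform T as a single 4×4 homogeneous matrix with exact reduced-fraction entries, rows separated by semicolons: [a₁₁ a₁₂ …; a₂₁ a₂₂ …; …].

T1 = [1/2 0 0 0; 0 1/2 0 0; 0 0 -2 0; 0 0 0 1]
T2·T1 = [1/2 0 0 0; 0 1/4 0 0; 0 0 2 0; 0 0 0 1]
T3·…·T1 = [3/4 0 0 0; 0 -1/2 0 0; 0 0 -4 0; 0 0 0 1]

T = [3/4 0 0 0; 0 -1/2 0 0; 0 0 -4 0; 0 0 0 1]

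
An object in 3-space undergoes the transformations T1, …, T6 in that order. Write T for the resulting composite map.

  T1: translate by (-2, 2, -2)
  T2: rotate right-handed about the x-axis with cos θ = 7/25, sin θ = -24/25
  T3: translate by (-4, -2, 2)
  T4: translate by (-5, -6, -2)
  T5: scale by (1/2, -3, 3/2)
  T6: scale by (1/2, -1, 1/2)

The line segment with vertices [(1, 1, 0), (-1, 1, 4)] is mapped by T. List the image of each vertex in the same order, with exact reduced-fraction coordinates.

image vertices: (-5/2, -681/25, -129/50), (-3, -393/25, -87/50)

T1 translate by (-2, 2, -2): (1, 1, 0) → (-1, 3, -2); (-1, 1, 4) → (-3, 3, 2)
T2 rotate right-handed about the x-axis with cos θ = 7/25, sin θ = -24/25: (-1, 3, -2) → (-1, -27/25, -86/25); (-3, 3, 2) → (-3, 69/25, -58/25)
T3 translate by (-4, -2, 2): (-1, -27/25, -86/25) → (-5, -77/25, -36/25); (-3, 69/25, -58/25) → (-7, 19/25, -8/25)
T4 translate by (-5, -6, -2): (-5, -77/25, -36/25) → (-10, -227/25, -86/25); (-7, 19/25, -8/25) → (-12, -131/25, -58/25)
T5 scale by (1/2, -3, 3/2): (-10, -227/25, -86/25) → (-5, 681/25, -129/25); (-12, -131/25, -58/25) → (-6, 393/25, -87/25)
T6 scale by (1/2, -1, 1/2): (-5, 681/25, -129/25) → (-5/2, -681/25, -129/50); (-6, 393/25, -87/25) → (-3, -393/25, -87/50)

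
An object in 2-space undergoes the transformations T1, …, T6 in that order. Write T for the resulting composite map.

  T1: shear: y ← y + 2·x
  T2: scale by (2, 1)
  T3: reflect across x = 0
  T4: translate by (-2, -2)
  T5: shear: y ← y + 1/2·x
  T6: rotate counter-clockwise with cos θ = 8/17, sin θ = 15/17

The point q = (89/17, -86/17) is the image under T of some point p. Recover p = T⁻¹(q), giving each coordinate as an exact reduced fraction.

T1 = [1 0 0; 2 1 0; 0 0 1]
T2·T1 = [2 0 0; 2 1 0; 0 0 1]
T3·…·T1 = [-2 0 0; 2 1 0; 0 0 1]
T4·…·T1 = [-2 0 -2; 2 1 -2; 0 0 1]
T5·…·T1 = [-2 0 -2; 1 1 -3; 0 0 1]
T6·…·T1 = [-31/17 -15/17 29/17; -22/17 8/17 -54/17; 0 0 1]
det M = -2; M⁻¹ = [-4/17 -15/34 -1; -11/17 31/34 4; 0 0 1]
M⁻¹ · (89/17, -86/17)ᵀ = (0, -4)ᵀ

p = (0, -4)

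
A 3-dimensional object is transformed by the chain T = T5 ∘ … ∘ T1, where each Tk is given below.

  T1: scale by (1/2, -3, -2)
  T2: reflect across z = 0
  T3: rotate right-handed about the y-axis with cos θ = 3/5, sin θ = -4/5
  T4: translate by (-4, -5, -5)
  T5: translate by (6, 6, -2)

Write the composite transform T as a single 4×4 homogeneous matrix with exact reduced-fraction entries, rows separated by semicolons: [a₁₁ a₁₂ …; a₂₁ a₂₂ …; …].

T = [3/10 0 -8/5 2; 0 -3 0 1; 2/5 0 6/5 -7; 0 0 0 1]

T1 = [1/2 0 0 0; 0 -3 0 0; 0 0 -2 0; 0 0 0 1]
T2·T1 = [1/2 0 0 0; 0 -3 0 0; 0 0 2 0; 0 0 0 1]
T3·…·T1 = [3/10 0 -8/5 0; 0 -3 0 0; 2/5 0 6/5 0; 0 0 0 1]
T4·…·T1 = [3/10 0 -8/5 -4; 0 -3 0 -5; 2/5 0 6/5 -5; 0 0 0 1]
T5·…·T1 = [3/10 0 -8/5 2; 0 -3 0 1; 2/5 0 6/5 -7; 0 0 0 1]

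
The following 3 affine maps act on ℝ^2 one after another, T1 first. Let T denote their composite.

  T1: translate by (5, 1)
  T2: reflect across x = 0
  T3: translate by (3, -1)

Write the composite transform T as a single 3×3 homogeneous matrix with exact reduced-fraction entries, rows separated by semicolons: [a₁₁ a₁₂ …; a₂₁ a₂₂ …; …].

T1 = [1 0 5; 0 1 1; 0 0 1]
T2·T1 = [-1 0 -5; 0 1 1; 0 0 1]
T3·…·T1 = [-1 0 -2; 0 1 0; 0 0 1]

T = [-1 0 -2; 0 1 0; 0 0 1]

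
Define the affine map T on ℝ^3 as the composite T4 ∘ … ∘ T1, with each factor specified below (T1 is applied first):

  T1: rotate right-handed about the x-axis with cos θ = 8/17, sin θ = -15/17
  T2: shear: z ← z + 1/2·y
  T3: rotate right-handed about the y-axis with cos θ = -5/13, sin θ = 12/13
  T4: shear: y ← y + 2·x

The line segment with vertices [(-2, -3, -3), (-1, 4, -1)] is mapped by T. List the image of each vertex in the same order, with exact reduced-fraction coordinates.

T1 rotate right-handed about the x-axis with cos θ = 8/17, sin θ = -15/17: (-2, -3, -3) → (-2, -69/17, 21/17); (-1, 4, -1) → (-1, 1, -4)
T2 shear: z ← z + 1/2·y: (-2, -69/17, 21/17) → (-2, -69/17, -27/34); (-1, 1, -4) → (-1, 1, -7/2)
T3 rotate right-handed about the y-axis with cos θ = -5/13, sin θ = 12/13: (-2, -69/17, -27/34) → (8/221, -69/17, 951/442); (-1, 1, -7/2) → (-37/13, 1, 59/26)
T4 shear: y ← y + 2·x: (8/221, -69/17, 951/442) → (8/221, -881/221, 951/442); (-37/13, 1, 59/26) → (-37/13, -61/13, 59/26)

image vertices: (8/221, -881/221, 951/442), (-37/13, -61/13, 59/26)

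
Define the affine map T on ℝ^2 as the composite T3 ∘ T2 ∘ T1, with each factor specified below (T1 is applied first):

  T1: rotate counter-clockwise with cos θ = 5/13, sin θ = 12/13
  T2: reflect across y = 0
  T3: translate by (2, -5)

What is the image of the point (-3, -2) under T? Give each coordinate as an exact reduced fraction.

T1 rotate counter-clockwise with cos θ = 5/13, sin θ = 12/13: (-3, -2) → (9/13, -46/13)
T2 reflect across y = 0: (9/13, -46/13) → (9/13, 46/13)
T3 translate by (2, -5): (9/13, 46/13) → (35/13, -19/13)

T(p) = (35/13, -19/13)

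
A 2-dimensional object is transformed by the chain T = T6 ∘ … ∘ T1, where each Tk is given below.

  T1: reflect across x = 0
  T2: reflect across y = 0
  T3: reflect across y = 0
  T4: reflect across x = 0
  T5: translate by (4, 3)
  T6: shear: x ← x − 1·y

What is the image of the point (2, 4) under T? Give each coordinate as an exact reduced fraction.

T(p) = (-1, 7)

T1 reflect across x = 0: (2, 4) → (-2, 4)
T2 reflect across y = 0: (-2, 4) → (-2, -4)
T3 reflect across y = 0: (-2, -4) → (-2, 4)
T4 reflect across x = 0: (-2, 4) → (2, 4)
T5 translate by (4, 3): (2, 4) → (6, 7)
T6 shear: x ← x − 1·y: (6, 7) → (-1, 7)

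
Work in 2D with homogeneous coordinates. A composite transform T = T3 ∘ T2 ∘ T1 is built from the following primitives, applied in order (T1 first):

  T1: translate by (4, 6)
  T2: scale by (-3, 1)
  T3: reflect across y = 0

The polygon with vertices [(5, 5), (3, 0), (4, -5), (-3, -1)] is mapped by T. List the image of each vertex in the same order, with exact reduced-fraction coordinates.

image vertices: (-27, -11), (-21, -6), (-24, -1), (-3, -5)

T1 translate by (4, 6): (5, 5) → (9, 11); (3, 0) → (7, 6); (4, -5) → (8, 1); (-3, -1) → (1, 5)
T2 scale by (-3, 1): (9, 11) → (-27, 11); (7, 6) → (-21, 6); (8, 1) → (-24, 1); (1, 5) → (-3, 5)
T3 reflect across y = 0: (-27, 11) → (-27, -11); (-21, 6) → (-21, -6); (-24, 1) → (-24, -1); (-3, 5) → (-3, -5)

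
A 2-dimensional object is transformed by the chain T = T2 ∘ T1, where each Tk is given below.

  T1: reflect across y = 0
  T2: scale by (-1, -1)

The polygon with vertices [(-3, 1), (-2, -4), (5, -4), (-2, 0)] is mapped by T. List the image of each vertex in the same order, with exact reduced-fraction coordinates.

image vertices: (3, 1), (2, -4), (-5, -4), (2, 0)

T1 reflect across y = 0: (-3, 1) → (-3, -1); (-2, -4) → (-2, 4); (5, -4) → (5, 4); (-2, 0) → (-2, 0)
T2 scale by (-1, -1): (-3, -1) → (3, 1); (-2, 4) → (2, -4); (5, 4) → (-5, -4); (-2, 0) → (2, 0)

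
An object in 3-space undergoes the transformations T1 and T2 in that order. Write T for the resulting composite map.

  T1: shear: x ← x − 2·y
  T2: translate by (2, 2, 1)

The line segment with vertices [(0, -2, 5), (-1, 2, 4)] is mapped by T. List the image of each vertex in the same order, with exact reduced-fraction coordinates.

T1 shear: x ← x − 2·y: (0, -2, 5) → (4, -2, 5); (-1, 2, 4) → (-5, 2, 4)
T2 translate by (2, 2, 1): (4, -2, 5) → (6, 0, 6); (-5, 2, 4) → (-3, 4, 5)

image vertices: (6, 0, 6), (-3, 4, 5)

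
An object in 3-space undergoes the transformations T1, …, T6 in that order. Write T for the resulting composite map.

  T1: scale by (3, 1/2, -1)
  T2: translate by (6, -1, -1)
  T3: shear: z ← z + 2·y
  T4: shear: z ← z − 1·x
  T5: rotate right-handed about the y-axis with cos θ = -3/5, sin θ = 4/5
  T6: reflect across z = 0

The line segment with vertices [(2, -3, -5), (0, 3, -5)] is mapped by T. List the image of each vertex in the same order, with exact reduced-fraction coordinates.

T1 scale by (3, 1/2, -1): (2, -3, -5) → (6, -3/2, 5); (0, 3, -5) → (0, 3/2, 5)
T2 translate by (6, -1, -1): (6, -3/2, 5) → (12, -5/2, 4); (0, 3/2, 5) → (6, 1/2, 4)
T3 shear: z ← z + 2·y: (12, -5/2, 4) → (12, -5/2, -1); (6, 1/2, 4) → (6, 1/2, 5)
T4 shear: z ← z − 1·x: (12, -5/2, -1) → (12, -5/2, -13); (6, 1/2, 5) → (6, 1/2, -1)
T5 rotate right-handed about the y-axis with cos θ = -3/5, sin θ = 4/5: (12, -5/2, -13) → (-88/5, -5/2, -9/5); (6, 1/2, -1) → (-22/5, 1/2, -21/5)
T6 reflect across z = 0: (-88/5, -5/2, -9/5) → (-88/5, -5/2, 9/5); (-22/5, 1/2, -21/5) → (-22/5, 1/2, 21/5)

image vertices: (-88/5, -5/2, 9/5), (-22/5, 1/2, 21/5)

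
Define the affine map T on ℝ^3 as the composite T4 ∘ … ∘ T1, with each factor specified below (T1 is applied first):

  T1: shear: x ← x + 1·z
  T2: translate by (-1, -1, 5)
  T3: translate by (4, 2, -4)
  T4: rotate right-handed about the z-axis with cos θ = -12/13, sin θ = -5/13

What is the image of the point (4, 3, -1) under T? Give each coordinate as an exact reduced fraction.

T(p) = (-4, -6, 0)

T1 shear: x ← x + 1·z: (4, 3, -1) → (3, 3, -1)
T2 translate by (-1, -1, 5): (3, 3, -1) → (2, 2, 4)
T3 translate by (4, 2, -4): (2, 2, 4) → (6, 4, 0)
T4 rotate right-handed about the z-axis with cos θ = -12/13, sin θ = -5/13: (6, 4, 0) → (-4, -6, 0)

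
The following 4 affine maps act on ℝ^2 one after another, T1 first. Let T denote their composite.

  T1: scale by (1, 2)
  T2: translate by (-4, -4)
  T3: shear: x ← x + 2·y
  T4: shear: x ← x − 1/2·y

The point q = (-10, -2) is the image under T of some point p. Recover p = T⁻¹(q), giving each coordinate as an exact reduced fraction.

T1 = [1 0 0; 0 2 0; 0 0 1]
T2·T1 = [1 0 -4; 0 2 -4; 0 0 1]
T3·…·T1 = [1 4 -12; 0 2 -4; 0 0 1]
T4·…·T1 = [1 3 -10; 0 2 -4; 0 0 1]
det M = 2; M⁻¹ = [1 -3/2 4; 0 1/2 2; 0 0 1]
M⁻¹ · (-10, -2)ᵀ = (-3, 1)ᵀ

p = (-3, 1)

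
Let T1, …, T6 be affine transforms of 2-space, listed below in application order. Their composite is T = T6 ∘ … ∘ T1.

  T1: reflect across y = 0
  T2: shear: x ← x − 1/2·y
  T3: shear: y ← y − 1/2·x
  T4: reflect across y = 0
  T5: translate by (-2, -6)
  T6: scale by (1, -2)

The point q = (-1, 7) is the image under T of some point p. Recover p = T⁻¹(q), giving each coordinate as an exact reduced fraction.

p = (0, 2)

T1 = [1 0 0; 0 -1 0; 0 0 1]
T2·T1 = [1 1/2 0; 0 -1 0; 0 0 1]
T3·…·T1 = [1 1/2 0; -1/2 -5/4 0; 0 0 1]
T4·…·T1 = [1 1/2 0; 1/2 5/4 0; 0 0 1]
T5·…·T1 = [1 1/2 -2; 1/2 5/4 -6; 0 0 1]
T6·…·T1 = [1 1/2 -2; -1 -5/2 12; 0 0 1]
det M = -2; M⁻¹ = [5/4 1/4 -1/2; -1/2 -1/2 5; 0 0 1]
M⁻¹ · (-1, 7)ᵀ = (0, 2)ᵀ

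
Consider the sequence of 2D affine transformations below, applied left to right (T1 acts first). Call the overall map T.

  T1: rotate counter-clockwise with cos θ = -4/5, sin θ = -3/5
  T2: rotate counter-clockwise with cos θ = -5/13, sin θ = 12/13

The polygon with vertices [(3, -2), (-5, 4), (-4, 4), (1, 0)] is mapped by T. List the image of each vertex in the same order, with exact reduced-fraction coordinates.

image vertices: (102/65, -211/65), (-148/65, 389/65), (-92/65, 356/65), (56/65, -33/65)

T1 rotate counter-clockwise with cos θ = -4/5, sin θ = -3/5: (3, -2) → (-18/5, -1/5); (-5, 4) → (32/5, -1/5); (-4, 4) → (28/5, -4/5); (1, 0) → (-4/5, -3/5)
T2 rotate counter-clockwise with cos θ = -5/13, sin θ = 12/13: (-18/5, -1/5) → (102/65, -211/65); (32/5, -1/5) → (-148/65, 389/65); (28/5, -4/5) → (-92/65, 356/65); (-4/5, -3/5) → (56/65, -33/65)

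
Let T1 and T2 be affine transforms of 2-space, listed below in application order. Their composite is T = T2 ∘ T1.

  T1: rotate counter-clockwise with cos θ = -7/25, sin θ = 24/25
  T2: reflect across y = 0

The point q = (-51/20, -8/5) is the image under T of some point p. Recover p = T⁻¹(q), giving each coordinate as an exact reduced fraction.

T1 = [-7/25 -24/25 0; 24/25 -7/25 0; 0 0 1]
T2·T1 = [-7/25 -24/25 0; -24/25 7/25 0; 0 0 1]
det M = -1; M⁻¹ = [-7/25 -24/25 0; -24/25 7/25 0; 0 0 1]
M⁻¹ · (-51/20, -8/5)ᵀ = (9/4, 2)ᵀ

p = (9/4, 2)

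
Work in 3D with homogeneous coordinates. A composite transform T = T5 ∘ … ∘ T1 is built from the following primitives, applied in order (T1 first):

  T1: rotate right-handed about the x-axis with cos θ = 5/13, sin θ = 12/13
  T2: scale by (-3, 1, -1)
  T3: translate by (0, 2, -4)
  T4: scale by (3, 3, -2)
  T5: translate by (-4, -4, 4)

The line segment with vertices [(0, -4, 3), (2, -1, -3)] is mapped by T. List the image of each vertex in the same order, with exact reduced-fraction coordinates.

image vertices: (-4, -142/13, 90/13), (-22, 119/13, 102/13)

T1 rotate right-handed about the x-axis with cos θ = 5/13, sin θ = 12/13: (0, -4, 3) → (0, -56/13, -33/13); (2, -1, -3) → (2, 31/13, -27/13)
T2 scale by (-3, 1, -1): (0, -56/13, -33/13) → (0, -56/13, 33/13); (2, 31/13, -27/13) → (-6, 31/13, 27/13)
T3 translate by (0, 2, -4): (0, -56/13, 33/13) → (0, -30/13, -19/13); (-6, 31/13, 27/13) → (-6, 57/13, -25/13)
T4 scale by (3, 3, -2): (0, -30/13, -19/13) → (0, -90/13, 38/13); (-6, 57/13, -25/13) → (-18, 171/13, 50/13)
T5 translate by (-4, -4, 4): (0, -90/13, 38/13) → (-4, -142/13, 90/13); (-18, 171/13, 50/13) → (-22, 119/13, 102/13)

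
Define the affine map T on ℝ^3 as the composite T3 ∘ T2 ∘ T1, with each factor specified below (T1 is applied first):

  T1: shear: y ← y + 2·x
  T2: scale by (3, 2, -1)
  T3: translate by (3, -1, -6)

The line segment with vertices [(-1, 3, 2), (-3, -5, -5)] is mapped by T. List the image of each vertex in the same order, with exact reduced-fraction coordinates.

T1 shear: y ← y + 2·x: (-1, 3, 2) → (-1, 1, 2); (-3, -5, -5) → (-3, -11, -5)
T2 scale by (3, 2, -1): (-1, 1, 2) → (-3, 2, -2); (-3, -11, -5) → (-9, -22, 5)
T3 translate by (3, -1, -6): (-3, 2, -2) → (0, 1, -8); (-9, -22, 5) → (-6, -23, -1)

image vertices: (0, 1, -8), (-6, -23, -1)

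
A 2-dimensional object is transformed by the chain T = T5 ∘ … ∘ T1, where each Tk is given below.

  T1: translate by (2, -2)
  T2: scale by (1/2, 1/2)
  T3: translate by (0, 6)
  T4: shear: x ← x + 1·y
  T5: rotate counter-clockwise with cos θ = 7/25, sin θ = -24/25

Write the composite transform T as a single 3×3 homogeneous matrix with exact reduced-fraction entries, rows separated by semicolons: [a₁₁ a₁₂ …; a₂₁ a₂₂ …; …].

T1 = [1 0 2; 0 1 -2; 0 0 1]
T2·T1 = [1/2 0 1; 0 1/2 -1; 0 0 1]
T3·…·T1 = [1/2 0 1; 0 1/2 5; 0 0 1]
T4·…·T1 = [1/2 1/2 6; 0 1/2 5; 0 0 1]
T5·…·T1 = [7/50 31/50 162/25; -12/25 -17/50 -109/25; 0 0 1]

T = [7/50 31/50 162/25; -12/25 -17/50 -109/25; 0 0 1]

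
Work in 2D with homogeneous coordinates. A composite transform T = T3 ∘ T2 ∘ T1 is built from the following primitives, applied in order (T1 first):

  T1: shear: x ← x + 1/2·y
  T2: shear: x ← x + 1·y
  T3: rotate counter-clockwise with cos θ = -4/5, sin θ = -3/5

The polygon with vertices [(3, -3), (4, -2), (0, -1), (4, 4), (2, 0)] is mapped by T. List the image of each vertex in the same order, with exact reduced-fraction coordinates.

image vertices: (-3/5, 33/10), (-2, 1), (3/5, 17/10), (-28/5, -46/5), (-8/5, -6/5)

T1 shear: x ← x + 1/2·y: (3, -3) → (3/2, -3); (4, -2) → (3, -2); (0, -1) → (-1/2, -1); (4, 4) → (6, 4); (2, 0) → (2, 0)
T2 shear: x ← x + 1·y: (3/2, -3) → (-3/2, -3); (3, -2) → (1, -2); (-1/2, -1) → (-3/2, -1); (6, 4) → (10, 4); (2, 0) → (2, 0)
T3 rotate counter-clockwise with cos θ = -4/5, sin θ = -3/5: (-3/2, -3) → (-3/5, 33/10); (1, -2) → (-2, 1); (-3/2, -1) → (3/5, 17/10); (10, 4) → (-28/5, -46/5); (2, 0) → (-8/5, -6/5)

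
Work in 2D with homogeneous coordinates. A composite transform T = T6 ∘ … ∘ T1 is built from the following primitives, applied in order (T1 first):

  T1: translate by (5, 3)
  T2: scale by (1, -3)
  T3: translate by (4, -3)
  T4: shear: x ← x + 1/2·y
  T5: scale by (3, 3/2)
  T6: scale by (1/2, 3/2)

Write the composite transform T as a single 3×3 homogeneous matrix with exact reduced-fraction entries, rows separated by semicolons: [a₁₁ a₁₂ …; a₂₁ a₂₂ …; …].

T = [3/2 -9/4 9/2; 0 -27/4 -27; 0 0 1]

T1 = [1 0 5; 0 1 3; 0 0 1]
T2·T1 = [1 0 5; 0 -3 -9; 0 0 1]
T3·…·T1 = [1 0 9; 0 -3 -12; 0 0 1]
T4·…·T1 = [1 -3/2 3; 0 -3 -12; 0 0 1]
T5·…·T1 = [3 -9/2 9; 0 -9/2 -18; 0 0 1]
T6·…·T1 = [3/2 -9/4 9/2; 0 -27/4 -27; 0 0 1]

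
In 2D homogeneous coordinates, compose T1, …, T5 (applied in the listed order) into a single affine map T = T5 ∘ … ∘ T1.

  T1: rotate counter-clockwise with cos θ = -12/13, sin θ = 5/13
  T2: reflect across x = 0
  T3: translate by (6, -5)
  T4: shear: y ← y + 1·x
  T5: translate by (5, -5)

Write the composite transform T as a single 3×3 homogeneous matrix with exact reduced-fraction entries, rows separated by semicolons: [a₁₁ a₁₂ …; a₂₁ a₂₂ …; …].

T1 = [-12/13 -5/13 0; 5/13 -12/13 0; 0 0 1]
T2·T1 = [12/13 5/13 0; 5/13 -12/13 0; 0 0 1]
T3·…·T1 = [12/13 5/13 6; 5/13 -12/13 -5; 0 0 1]
T4·…·T1 = [12/13 5/13 6; 17/13 -7/13 1; 0 0 1]
T5·…·T1 = [12/13 5/13 11; 17/13 -7/13 -4; 0 0 1]

T = [12/13 5/13 11; 17/13 -7/13 -4; 0 0 1]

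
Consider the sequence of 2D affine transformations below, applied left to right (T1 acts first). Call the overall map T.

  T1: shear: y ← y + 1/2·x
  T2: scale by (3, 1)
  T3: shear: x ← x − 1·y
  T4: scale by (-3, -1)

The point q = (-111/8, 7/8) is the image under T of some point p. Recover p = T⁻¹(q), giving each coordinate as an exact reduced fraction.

p = (5/4, -3/2)

T1 = [1 0 0; 1/2 1 0; 0 0 1]
T2·T1 = [3 0 0; 1/2 1 0; 0 0 1]
T3·…·T1 = [5/2 -1 0; 1/2 1 0; 0 0 1]
T4·…·T1 = [-15/2 3 0; -1/2 -1 0; 0 0 1]
det M = 9; M⁻¹ = [-1/9 -1/3 0; 1/18 -5/6 0; 0 0 1]
M⁻¹ · (-111/8, 7/8)ᵀ = (5/4, -3/2)ᵀ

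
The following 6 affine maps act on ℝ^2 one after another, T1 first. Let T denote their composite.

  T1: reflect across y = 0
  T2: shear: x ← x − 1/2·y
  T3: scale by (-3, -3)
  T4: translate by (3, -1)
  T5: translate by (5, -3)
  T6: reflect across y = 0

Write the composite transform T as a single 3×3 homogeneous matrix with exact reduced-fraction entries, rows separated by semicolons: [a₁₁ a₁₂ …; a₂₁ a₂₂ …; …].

T = [-3 -3/2 8; 0 -3 4; 0 0 1]

T1 = [1 0 0; 0 -1 0; 0 0 1]
T2·T1 = [1 1/2 0; 0 -1 0; 0 0 1]
T3·…·T1 = [-3 -3/2 0; 0 3 0; 0 0 1]
T4·…·T1 = [-3 -3/2 3; 0 3 -1; 0 0 1]
T5·…·T1 = [-3 -3/2 8; 0 3 -4; 0 0 1]
T6·…·T1 = [-3 -3/2 8; 0 -3 4; 0 0 1]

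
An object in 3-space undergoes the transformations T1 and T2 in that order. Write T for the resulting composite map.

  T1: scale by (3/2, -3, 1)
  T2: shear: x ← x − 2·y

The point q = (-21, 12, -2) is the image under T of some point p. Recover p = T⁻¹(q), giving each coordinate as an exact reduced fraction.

T1 = [3/2 0 0 0; 0 -3 0 0; 0 0 1 0; 0 0 0 1]
T2·T1 = [3/2 6 0 0; 0 -3 0 0; 0 0 1 0; 0 0 0 1]
det M = -9/2; M⁻¹ = [2/3 4/3 0 0; 0 -1/3 0 0; 0 0 1 0; 0 0 0 1]
M⁻¹ · (-21, 12, -2)ᵀ = (2, -4, -2)ᵀ

p = (2, -4, -2)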